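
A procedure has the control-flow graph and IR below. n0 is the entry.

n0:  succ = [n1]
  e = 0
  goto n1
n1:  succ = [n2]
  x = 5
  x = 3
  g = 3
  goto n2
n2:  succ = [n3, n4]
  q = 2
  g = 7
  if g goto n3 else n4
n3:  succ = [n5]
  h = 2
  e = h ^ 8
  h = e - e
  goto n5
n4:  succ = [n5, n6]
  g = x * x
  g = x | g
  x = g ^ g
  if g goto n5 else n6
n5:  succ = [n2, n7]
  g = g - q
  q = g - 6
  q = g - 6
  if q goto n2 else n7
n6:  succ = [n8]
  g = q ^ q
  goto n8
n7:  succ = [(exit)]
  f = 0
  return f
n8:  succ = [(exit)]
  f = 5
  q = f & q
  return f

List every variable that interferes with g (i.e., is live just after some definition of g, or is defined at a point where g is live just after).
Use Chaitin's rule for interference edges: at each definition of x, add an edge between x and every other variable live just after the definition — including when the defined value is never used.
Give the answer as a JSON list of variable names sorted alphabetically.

Answer: ["e", "h", "q", "x"]

Derivation:
Block summaries:
  n0: def={e} ue=∅
  n1: def={g,x} ue=∅
  n2: def={g,q} ue=∅
  n3: def={e,h} ue=∅
  n4: def={g,x} ue={x}
  n5: def={g,q} ue={g,q}
  n6: def={g} ue={q}
  n7: def={f} ue=∅
  n8: def={f,q} ue={q}

Live sets:
  live n0: ∅→∅
  live n1: ∅→{x}
  live n2: {x}→{g,q,x}
  live n3: {g,q,x}→{g,q,x}
  live n4: {q,x}→{g,q,x}
  live n5: {g,q,x}→{x}
  live n6: {q}→{q}
  live n7: ∅→∅
  live n8: {q}→∅

Conflict graph:
  e↔{g,q,x}
  f↔{q}
  g↔{e,h,q,x}
  h↔{g,q,x}
  q↔{e,f,g,h,x}
  x↔{e,g,h,q}

N(g) = ["e", "h", "q", "x"]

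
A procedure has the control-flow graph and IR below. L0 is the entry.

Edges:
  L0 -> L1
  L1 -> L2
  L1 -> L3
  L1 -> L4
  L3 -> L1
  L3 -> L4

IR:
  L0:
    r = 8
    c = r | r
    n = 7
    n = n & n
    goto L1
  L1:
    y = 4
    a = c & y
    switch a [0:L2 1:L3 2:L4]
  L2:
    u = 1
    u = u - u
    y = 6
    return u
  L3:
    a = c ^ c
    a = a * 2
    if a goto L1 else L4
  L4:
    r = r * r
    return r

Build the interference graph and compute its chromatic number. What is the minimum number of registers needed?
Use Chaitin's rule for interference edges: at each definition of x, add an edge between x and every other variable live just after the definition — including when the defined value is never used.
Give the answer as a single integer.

Answer: 3

Analysis:
Block summaries:
  L0: {c,n,r} / ∅
  L1: {a,y} / {c}
  L2: {u,y} / ∅
  L3: {a} / {c}
  L4: {r} / {r}

Live sets:
  L0 li=∅ lo={c,r}
  L1 li={c,r} lo={c,r}
  L2 li=∅ lo=∅
  L3 li={c,r} lo={c,r}
  L4 li={r} lo=∅

Interfere edges:
  a↔{c,r}
  c↔{a,n,r,y}
  n↔{c,r}
  r↔{a,c,n,y}
  u↔{y}
  y↔{c,r,u}

Chromatic number:
  {a,c,r} pairwise interfere (3-clique) ⇒ χ ≥ 3
  3-colouring: R0={c,u}  R1={r}  R2={a,n,y}
  χ = 3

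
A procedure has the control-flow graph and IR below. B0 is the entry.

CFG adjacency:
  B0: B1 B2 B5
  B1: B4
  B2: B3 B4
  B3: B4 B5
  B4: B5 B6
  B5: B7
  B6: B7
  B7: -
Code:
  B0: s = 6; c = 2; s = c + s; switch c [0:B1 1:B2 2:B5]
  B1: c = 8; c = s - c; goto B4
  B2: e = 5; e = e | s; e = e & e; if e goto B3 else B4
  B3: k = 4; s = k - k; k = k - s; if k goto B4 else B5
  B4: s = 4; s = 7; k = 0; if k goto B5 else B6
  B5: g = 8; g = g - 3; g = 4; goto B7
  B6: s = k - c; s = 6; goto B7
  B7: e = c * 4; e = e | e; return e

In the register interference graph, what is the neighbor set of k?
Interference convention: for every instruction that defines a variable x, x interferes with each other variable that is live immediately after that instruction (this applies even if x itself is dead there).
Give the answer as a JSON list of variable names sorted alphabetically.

Answer: ["c", "s"]

Analysis:
Block summaries:
  B0: {c,s} / ∅
  B1: {c} / {s}
  B2: {e} / {s}
  B3: {k,s} / ∅
  B4: {k,s} / ∅
  B5: {g} / ∅
  B6: {s} / {c,k}
  B7: {e} / {c}

Backward fixpoint:
  live B0: ∅→{c,s}
  live B1: {s}→{c}
  live B2: {c,s}→{c}
  live B3: {c}→{c}
  live B4: {c}→{c,k}
  live B5: {c}→{c}
  live B6: {c,k}→{c}
  live B7: {c}→∅

Interference:
  c — {e,g,k,s}
  e — {c,s}
  g — {c}
  k — {c,s}
  s — {c,e,k}

N(k) = ["c", "s"]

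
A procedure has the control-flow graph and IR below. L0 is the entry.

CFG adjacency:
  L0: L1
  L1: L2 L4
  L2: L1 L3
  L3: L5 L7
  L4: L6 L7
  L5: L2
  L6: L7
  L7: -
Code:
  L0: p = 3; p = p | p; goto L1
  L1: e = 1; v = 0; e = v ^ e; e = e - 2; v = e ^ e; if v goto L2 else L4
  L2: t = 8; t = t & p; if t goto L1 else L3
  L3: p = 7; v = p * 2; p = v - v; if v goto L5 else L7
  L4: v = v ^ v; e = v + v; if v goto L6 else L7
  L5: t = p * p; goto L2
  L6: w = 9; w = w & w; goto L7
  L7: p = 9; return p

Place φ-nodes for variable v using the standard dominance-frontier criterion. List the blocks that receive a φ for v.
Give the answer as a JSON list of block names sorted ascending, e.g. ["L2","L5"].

idom tree: L1←L0 L2←L1 L3←L2 L4←L1 L5←L3 L6←L4 L7←L1
Dom∩ at merges:
  L1: preds {L0,L2}: {L0} ∩ {L0,L1,L2} = {L0}; idom=L0
  L2: preds {L1,L5}: {L0,L1} ∩ {L0,L1,L2,L3,L5} = {L0,L1}; idom=L1
  L7: preds {L3,L4,L6}: {L0,L1,L2,L3} ∩ {L0,L1,L4} ∩ {L0,L1,L4,L6} = {L0,L1}; idom=L1

Frontier:
  L1←L0: walk · to L0
  L1←L2: walk L2→L1 to L0
  L2←L1: walk · to L1
  L2←L5: walk L5→L3→L2 to L1
  L7←L3: walk L3→L2 to L1
  L7←L4: walk L4 to L1
  L7←L6: walk L6→L4 to L1
  L0 → ∅
  L1 → {L1}
  L2 → {L1,L2,L7}
  L3 → {L2,L7}
  L4 → {L7}
  L5 → {L2}
  L6 → {L7}
  L7 → ∅

φ for v: defs {L1,L3,L4}
  DF⁺ = {L1,L2,L7}

Answer: ["L1", "L2", "L7"]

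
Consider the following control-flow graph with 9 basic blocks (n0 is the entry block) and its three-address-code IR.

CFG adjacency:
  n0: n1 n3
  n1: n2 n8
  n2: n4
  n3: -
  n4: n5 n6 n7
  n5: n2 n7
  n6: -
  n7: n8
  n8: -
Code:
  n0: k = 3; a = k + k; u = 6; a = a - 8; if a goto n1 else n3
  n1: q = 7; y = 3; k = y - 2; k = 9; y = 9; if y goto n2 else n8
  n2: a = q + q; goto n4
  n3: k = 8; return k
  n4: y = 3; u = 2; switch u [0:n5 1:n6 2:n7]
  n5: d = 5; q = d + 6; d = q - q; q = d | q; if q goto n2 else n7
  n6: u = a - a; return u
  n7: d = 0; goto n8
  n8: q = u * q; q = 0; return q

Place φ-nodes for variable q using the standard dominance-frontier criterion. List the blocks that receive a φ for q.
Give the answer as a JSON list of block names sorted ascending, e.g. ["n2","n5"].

idom tree: n1←n0 n2←n1 n3←n0 n4←n2 n5←n4 n6←n4 n7←n4 n8←n1
Dom at joins:
  n2: preds {n1,n5}: {n0,n1} ∩ {n0,n1,n2,n4,n5} = {n0,n1}; idom=n1
  n7: preds {n4,n5}: {n0,n1,n2,n4} ∩ {n0,n1,n2,n4,n5} = {n0,n1,n2,n4}; idom=n4
  n8: preds {n1,n7}: {n0,n1} ∩ {n0,n1,n2,n4,n7} = {n0,n1}; idom=n1

DF derivation:
  join n2 pred n1: · stop@n1
  join n2 pred n5: n5→n4→n2 stop@n1
  join n7 pred n4: · stop@n4
  join n7 pred n5: n5 stop@n4
  join n8 pred n1: · stop@n1
  join n8 pred n7: n7→n4→n2 stop@n1
  n0: DF=∅
  n1: DF=∅
  n2: DF={n2,n8}
  n3: DF=∅
  n4: DF={n2,n8}
  n5: DF={n2,n7}
  n6: DF=∅
  n7: DF={n8}
  n8: DF=∅

φ for q: defs {n1,n5,n8}
  DF⁺ = {n2,n7,n8}

Answer: ["n2", "n7", "n8"]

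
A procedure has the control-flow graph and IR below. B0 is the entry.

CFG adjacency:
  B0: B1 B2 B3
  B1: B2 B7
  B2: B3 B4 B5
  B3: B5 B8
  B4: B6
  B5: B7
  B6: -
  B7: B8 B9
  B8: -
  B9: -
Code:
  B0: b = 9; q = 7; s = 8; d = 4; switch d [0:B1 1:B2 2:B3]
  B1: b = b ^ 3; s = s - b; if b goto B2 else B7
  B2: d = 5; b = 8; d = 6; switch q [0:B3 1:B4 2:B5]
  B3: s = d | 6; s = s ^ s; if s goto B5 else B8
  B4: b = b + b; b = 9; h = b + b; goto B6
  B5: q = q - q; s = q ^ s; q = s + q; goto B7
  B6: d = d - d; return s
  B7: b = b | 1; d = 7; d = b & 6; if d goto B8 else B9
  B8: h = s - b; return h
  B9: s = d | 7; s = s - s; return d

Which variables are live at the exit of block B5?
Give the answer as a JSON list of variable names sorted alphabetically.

Answer: ["b", "s"]

Analysis:
Block summaries:
  B0: {b,d,q,s} / ∅
  B1: {b,s} / {b,s}
  B2: {b,d} / {q}
  B3: {s} / {d}
  B4: {b,h} / {b}
  B5: {q,s} / {q,s}
  B6: {d} / {d,s}
  B7: {b,d} / {b}
  B8: {h} / {b,s}
  B9: {s} / {d}

Liveness:
  B0 li=∅ lo={b,d,q,s}
  B1 li={b,q,s} lo={b,q,s}
  B2 li={q,s} lo={b,d,q,s}
  B3 li={b,d,q} lo={b,q,s}
  B4 li={b,d,s} lo={d,s}
  B5 li={b,q,s} lo={b,s}
  B6 li={d,s} lo=∅
  B7 li={b,s} lo={b,d,s}
  B8 li={b,s} lo=∅
  B9 li={d} lo=∅

live-out(B5) = ["b", "s"]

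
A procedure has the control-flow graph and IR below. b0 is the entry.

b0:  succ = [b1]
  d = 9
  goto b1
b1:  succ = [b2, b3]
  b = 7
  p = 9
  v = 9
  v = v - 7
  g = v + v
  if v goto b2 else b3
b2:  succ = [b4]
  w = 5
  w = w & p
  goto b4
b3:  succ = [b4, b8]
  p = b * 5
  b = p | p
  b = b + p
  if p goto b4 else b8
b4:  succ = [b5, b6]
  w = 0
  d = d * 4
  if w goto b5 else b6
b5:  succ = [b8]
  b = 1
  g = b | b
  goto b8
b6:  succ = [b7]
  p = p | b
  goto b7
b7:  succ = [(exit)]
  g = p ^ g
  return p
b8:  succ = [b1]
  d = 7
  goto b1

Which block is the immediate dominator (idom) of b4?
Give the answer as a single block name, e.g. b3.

Answer: b1

Derivation:
idom tree: b1←b0 b2←b1 b3←b1 b4←b1 b5←b4 b6←b4 b7←b6 b8←b1
Dom∩ at merges:
  b1: preds {b0,b8}: {b0} ∩ {b0,b1,b8} = {b0}; idom=b0
  b4: preds {b2,b3}: {b0,b1,b2} ∩ {b0,b1,b3} = {b0,b1}; idom=b1
  b8: preds {b3,b5}: {b0,b1,b3} ∩ {b0,b1,b4,b5} = {b0,b1}; idom=b1

idom(b4) = b1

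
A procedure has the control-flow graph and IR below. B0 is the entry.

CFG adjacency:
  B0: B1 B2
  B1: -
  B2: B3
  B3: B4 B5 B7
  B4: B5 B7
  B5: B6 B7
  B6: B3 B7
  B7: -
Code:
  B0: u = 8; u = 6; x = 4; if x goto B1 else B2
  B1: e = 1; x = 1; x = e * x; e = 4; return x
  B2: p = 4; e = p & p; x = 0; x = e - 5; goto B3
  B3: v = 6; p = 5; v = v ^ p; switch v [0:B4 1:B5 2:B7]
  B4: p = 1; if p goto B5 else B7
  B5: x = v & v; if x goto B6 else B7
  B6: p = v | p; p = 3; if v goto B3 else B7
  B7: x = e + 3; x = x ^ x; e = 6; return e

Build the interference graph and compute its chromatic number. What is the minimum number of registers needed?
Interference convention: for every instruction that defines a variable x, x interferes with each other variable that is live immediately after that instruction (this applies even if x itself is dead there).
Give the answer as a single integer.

Block summaries:
  B0: {u,x} / ∅
  B1: {e,x} / ∅
  B2: {e,p,x} / ∅
  B3: {p,v} / ∅
  B4: {p} / ∅
  B5: {x} / {v}
  B6: {p} / {p,v}
  B7: {e,x} / {e}

Liveness:
  B0: in=∅ out=∅
  B1: in=∅ out=∅
  B2: in=∅ out={e}
  B3: in={e} out={e,p,v}
  B4: in={e,v} out={e,p,v}
  B5: in={e,p,v} out={e,p,v}
  B6: in={e,p,v} out={e}
  B7: in={e} out=∅

Conflict graph:
  e — {p,v,x}
  p — {e,v,x}
  u — ∅
  v — {e,p,x}
  x — {e,p,v}

Colouring:
  {e,p,v,x} pairwise interfere (4-clique) ⇒ χ ≥ 4
  assign e→r0 p→r1 u→r0 v→r2 x→r3 — no edge inside a register ⇒ χ ≤ 4
  χ = 4

Answer: 4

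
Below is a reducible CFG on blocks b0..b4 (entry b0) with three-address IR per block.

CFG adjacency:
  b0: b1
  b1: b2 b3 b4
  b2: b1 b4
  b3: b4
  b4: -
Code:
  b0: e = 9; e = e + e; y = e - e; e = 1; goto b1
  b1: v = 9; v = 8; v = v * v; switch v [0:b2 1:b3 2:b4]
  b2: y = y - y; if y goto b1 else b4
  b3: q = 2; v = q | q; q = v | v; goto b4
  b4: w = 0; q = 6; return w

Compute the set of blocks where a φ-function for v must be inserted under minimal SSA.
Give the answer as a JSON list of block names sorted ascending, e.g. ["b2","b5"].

Answer: ["b1", "b4"]

Working:
idom tree: b1←b0 b2←b1 b3←b1 b4←b1
Join-block Dom:
  b1: preds {b0,b2}: {b0} ∩ {b0,b1,b2} = {b0}; idom=b0
  b4: preds {b1,b2,b3}: {b0,b1} ∩ {b0,b1,b2} ∩ {b0,b1,b3} = {b0,b1}; idom=b1

DF walk-up:
  join b1 pred b0: · stop@b0
  join b1 pred b2: b2→b1 stop@b0
  join b4 pred b1: · stop@b1
  join b4 pred b2: b2 stop@b1
  join b4 pred b3: b3 stop@b1
  b0 → ∅
  b1 → {b1}
  b2 → {b1,b4}
  b3 → {b4}
  b4 → ∅

φ for v: defs {b1,b3}
  DF⁺ = {b1,b4}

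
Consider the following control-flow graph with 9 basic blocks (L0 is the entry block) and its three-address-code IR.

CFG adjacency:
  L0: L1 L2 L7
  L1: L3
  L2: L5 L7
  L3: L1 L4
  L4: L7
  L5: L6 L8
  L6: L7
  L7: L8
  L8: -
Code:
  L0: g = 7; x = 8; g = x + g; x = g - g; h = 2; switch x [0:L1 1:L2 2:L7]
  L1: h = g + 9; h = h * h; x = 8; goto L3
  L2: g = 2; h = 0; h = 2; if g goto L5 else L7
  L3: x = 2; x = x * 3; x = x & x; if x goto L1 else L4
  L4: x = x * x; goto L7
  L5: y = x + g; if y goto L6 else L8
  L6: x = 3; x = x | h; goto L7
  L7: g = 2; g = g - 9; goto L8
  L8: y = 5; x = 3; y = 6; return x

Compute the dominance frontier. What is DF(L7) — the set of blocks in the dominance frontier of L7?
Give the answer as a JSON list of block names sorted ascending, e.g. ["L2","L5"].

idom tree: L1←L0 L2←L0 L3←L1 L4←L3 L5←L2 L6←L5 L7←L0 L8←L0
Join-block Dom:
  L1: preds {L0,L3}: {L0} ∩ {L0,L1,L3} = {L0}; idom=L0
  L7: preds {L0,L2,L4,L6}: {L0} ∩ {L0,L2} ∩ {L0,L1,L3,L4} ∩ {L0,L2,L5,L6} = {L0}; idom=L0
  L8: preds {L5,L7}: {L0,L2,L5} ∩ {L0,L7} = {L0}; idom=L0

Frontier:
  join L1 pred L0: · stop@L0
  join L1 pred L3: L3→L1 stop@L0
  join L7 pred L0: · stop@L0
  join L7 pred L2: L2 stop@L0
  join L7 pred L4: L4→L3→L1 stop@L0
  join L7 pred L6: L6→L5→L2 stop@L0
  join L8 pred L5: L5→L2 stop@L0
  join L8 pred L7: L7 stop@L0
  L0 → ∅
  L1 → {L1,L7}
  L2 → {L7,L8}
  L3 → {L1,L7}
  L4 → {L7}
  L5 → {L7,L8}
  L6 → {L7}
  L7 → {L8}
  L8 → ∅

DF(L7) = ["L8"]

Answer: ["L8"]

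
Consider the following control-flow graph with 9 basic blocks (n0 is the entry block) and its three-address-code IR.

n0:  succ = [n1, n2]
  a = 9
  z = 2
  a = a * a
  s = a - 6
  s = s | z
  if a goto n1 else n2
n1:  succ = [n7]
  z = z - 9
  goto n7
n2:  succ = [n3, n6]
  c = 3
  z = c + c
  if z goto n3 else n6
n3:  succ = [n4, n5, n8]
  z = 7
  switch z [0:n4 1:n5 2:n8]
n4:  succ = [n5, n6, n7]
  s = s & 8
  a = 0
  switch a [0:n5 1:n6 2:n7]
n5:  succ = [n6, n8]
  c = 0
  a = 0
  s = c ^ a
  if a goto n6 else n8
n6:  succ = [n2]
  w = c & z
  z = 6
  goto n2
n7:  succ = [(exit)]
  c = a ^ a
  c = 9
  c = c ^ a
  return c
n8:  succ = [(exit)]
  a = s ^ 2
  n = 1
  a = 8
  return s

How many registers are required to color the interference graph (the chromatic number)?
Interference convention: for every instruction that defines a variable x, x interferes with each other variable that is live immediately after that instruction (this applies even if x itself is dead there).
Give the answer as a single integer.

def/use:
  n0: {a,s,z} / ∅
  n1: {z} / {z}
  n2: {c,z} / ∅
  n3: {z} / ∅
  n4: {a,s} / {s}
  n5: {a,c,s} / ∅
  n6: {w,z} / {c,z}
  n7: {c} / {a}
  n8: {a,n} / {s}

Liveness:
  n0 li=∅ lo={a,s,z}
  n1 li={a,z} lo={a}
  n2 li={s} lo={c,s,z}
  n3 li={c,s} lo={c,s,z}
  n4 li={c,s,z} lo={a,c,s,z}
  n5 li={z} lo={c,s,z}
  n6 li={c,s,z} lo={s}
  n7 li={a} lo=∅
  n8 li={s} lo=∅

Conflict graph:
  a — {c,s,z}
  c — {a,s,z}
  n — {s}
  s — {a,c,n,w,z}
  w — {s}
  z — {a,c,s}

Chromatic number:
  clique {a,c,s,z} ⇒ need ≥ 4
  assign a→r1 c→r2 n→r1 s→r0 w→r1 z→r3 — no edge inside a register ⇒ χ ≤ 4
  χ = 4

Answer: 4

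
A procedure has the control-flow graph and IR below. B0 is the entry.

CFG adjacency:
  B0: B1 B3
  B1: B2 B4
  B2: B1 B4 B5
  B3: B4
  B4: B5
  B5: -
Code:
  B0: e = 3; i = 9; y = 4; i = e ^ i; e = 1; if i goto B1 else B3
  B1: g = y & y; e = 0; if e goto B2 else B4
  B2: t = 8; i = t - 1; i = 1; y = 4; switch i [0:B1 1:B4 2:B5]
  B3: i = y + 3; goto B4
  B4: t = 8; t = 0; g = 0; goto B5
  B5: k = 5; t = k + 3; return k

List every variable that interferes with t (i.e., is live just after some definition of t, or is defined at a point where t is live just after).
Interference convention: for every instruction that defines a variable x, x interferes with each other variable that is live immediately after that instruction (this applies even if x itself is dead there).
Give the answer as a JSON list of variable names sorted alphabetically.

Block summaries:
  B0: def={e,i,y} ue=∅
  B1: def={e,g} ue={y}
  B2: def={i,t,y} ue=∅
  B3: def={i} ue={y}
  B4: def={g,t} ue=∅
  B5: def={k,t} ue=∅

Backward fixpoint:
  B0: in=∅ out={y}
  B1: in={y} out=∅
  B2: in=∅ out={y}
  B3: in={y} out=∅
  B4: in=∅ out=∅
  B5: in=∅ out=∅

Conflict graph:
  e↔{i,y}
  g↔∅
  i↔{e,y}
  k↔{t}
  t↔{k}
  y↔{e,i}

N(t) = ["k"]

Answer: ["k"]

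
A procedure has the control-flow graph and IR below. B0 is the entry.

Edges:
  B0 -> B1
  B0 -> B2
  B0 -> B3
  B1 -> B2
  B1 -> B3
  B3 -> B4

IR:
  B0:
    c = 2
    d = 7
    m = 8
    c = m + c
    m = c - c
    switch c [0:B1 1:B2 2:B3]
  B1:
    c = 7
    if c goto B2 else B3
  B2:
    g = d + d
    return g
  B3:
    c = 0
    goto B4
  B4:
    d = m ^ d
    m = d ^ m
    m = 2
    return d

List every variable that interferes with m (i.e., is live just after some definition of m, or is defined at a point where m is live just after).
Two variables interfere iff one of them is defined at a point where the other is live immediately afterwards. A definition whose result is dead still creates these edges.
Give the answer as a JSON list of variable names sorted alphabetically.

Answer: ["c", "d"]

Working:
def/use:
  B0: def={c,d,m} ue=∅
  B1: def={c} ue=∅
  B2: def={g} ue={d}
  B3: def={c} ue=∅
  B4: def={d,m} ue={d,m}

Backward fixpoint:
  B0: in=∅ out={d,m}
  B1: in={d,m} out={d,m}
  B2: in={d} out=∅
  B3: in={d,m} out={d,m}
  B4: in={d,m} out=∅

Conflict graph:
  c: {d,m}
  d: {c,m}
  g: ∅
  m: {c,d}

N(m) = ["c", "d"]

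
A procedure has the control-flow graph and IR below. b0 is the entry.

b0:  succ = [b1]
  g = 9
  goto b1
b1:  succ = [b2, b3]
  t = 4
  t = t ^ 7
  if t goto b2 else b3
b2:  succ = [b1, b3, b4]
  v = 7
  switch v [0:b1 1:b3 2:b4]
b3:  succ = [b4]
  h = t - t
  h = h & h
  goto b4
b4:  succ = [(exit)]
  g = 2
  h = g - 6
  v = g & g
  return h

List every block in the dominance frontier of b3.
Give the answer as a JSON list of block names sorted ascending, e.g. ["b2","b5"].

Answer: ["b4"]

Analysis:
idom tree: b1←b0 b2←b1 b3←b1 b4←b1
Join-block Dom:
  b1: preds {b0,b2}: {b0} ∩ {b0,b1,b2} = {b0}; idom=b0
  b3: preds {b1,b2}: {b0,b1} ∩ {b0,b1,b2} = {b0,b1}; idom=b1
  b4: preds {b2,b3}: {b0,b1,b2} ∩ {b0,b1,b3} = {b0,b1}; idom=b1

Frontier:
  b1←b0: walk · to b0
  b1←b2: walk b2→b1 to b0
  b3←b1: walk · to b1
  b3←b2: walk b2 to b1
  b4←b2: walk b2 to b1
  b4←b3: walk b3 to b1
  DF(b0)=∅
  DF(b1)={b1}
  DF(b2)={b1,b3,b4}
  DF(b3)={b4}
  DF(b4)=∅

DF(b3) = ["b4"]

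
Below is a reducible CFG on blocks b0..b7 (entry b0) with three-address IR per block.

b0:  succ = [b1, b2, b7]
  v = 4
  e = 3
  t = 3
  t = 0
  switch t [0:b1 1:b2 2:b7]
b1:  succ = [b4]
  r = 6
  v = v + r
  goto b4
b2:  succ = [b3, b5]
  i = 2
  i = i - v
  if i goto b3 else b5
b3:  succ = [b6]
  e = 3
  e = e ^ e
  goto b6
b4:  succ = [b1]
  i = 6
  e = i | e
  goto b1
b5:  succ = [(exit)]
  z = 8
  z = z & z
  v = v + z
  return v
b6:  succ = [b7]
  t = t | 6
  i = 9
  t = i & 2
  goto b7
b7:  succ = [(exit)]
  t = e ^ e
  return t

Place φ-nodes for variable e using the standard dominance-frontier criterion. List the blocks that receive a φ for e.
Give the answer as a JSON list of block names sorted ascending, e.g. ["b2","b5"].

Answer: ["b1", "b7"]

Analysis:
idom tree: b1←b0 b2←b0 b3←b2 b4←b1 b5←b2 b6←b3 b7←b0
Join-block Dom:
  b1: preds {b0,b4}: {b0} ∩ {b0,b1,b4} = {b0}; idom=b0
  b7: preds {b0,b6}: {b0} ∩ {b0,b2,b3,b6} = {b0}; idom=b0

Frontier:
  join b1 pred b0: · stop@b0
  join b1 pred b4: b4→b1 stop@b0
  join b7 pred b0: · stop@b0
  join b7 pred b6: b6→b3→b2 stop@b0
  b0: DF=∅
  b1: DF={b1}
  b2: DF={b7}
  b3: DF={b7}
  b4: DF={b1}
  b5: DF=∅
  b6: DF={b7}
  b7: DF=∅

φ for e: defs {b0,b3,b4}
  DF⁺ = {b1,b7}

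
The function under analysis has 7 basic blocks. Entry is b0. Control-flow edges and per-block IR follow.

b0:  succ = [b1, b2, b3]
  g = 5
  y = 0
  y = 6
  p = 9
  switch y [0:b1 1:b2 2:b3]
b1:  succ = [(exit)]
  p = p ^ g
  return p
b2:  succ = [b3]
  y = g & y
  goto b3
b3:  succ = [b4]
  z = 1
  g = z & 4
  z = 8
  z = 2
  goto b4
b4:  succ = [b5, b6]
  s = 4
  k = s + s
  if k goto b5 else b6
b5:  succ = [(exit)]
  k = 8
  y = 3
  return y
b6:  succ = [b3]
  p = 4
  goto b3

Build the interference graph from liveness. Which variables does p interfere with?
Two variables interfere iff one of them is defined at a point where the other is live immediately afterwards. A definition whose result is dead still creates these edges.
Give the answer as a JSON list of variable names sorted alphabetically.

Answer: ["g", "y"]

Derivation:
def/use:
  b0: {g,p,y} / ∅
  b1: {p} / {g,p}
  b2: {y} / {g,y}
  b3: {g,z} / ∅
  b4: {k,s} / ∅
  b5: {k,y} / ∅
  b6: {p} / ∅

Liveness:
  b0: in=∅ out={g,p,y}
  b1: in={g,p} out=∅
  b2: in={g,y} out=∅
  b3: in=∅ out=∅
  b4: in=∅ out=∅
  b5: in=∅ out=∅
  b6: in=∅ out=∅

Interference:
  g — {p,y}
  k — ∅
  p — {g,y}
  s — ∅
  y — {g,p}
  z — ∅

N(p) = ["g", "y"]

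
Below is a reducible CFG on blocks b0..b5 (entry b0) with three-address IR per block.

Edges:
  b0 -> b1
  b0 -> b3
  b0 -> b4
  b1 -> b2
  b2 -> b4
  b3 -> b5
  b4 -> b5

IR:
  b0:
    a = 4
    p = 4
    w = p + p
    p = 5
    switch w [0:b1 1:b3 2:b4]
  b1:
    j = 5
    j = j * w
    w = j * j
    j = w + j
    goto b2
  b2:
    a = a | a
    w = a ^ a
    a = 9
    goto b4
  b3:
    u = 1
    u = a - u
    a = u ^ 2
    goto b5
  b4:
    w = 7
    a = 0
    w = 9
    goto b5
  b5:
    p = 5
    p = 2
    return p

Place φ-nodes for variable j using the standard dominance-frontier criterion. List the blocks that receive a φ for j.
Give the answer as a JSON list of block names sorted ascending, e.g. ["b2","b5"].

Answer: ["b4", "b5"]

Analysis:
idom tree: b1←b0 b2←b1 b3←b0 b4←b0 b5←b0
Dom∩ at merges:
  b4: preds {b0,b2}: {b0} ∩ {b0,b1,b2} = {b0}; idom=b0
  b5: preds {b3,b4}: {b0,b3} ∩ {b0,b4} = {b0}; idom=b0

DF walk-up:
  b4←b0: walk · to b0
  b4←b2: walk b2→b1 to b0
  b5←b3: walk b3 to b0
  b5←b4: walk b4 to b0
  b0: DF=∅
  b1: DF={b4}
  b2: DF={b4}
  b3: DF={b5}
  b4: DF={b5}
  b5: DF=∅

φ for j: defs {b1}
  DF⁺ = {b4,b5}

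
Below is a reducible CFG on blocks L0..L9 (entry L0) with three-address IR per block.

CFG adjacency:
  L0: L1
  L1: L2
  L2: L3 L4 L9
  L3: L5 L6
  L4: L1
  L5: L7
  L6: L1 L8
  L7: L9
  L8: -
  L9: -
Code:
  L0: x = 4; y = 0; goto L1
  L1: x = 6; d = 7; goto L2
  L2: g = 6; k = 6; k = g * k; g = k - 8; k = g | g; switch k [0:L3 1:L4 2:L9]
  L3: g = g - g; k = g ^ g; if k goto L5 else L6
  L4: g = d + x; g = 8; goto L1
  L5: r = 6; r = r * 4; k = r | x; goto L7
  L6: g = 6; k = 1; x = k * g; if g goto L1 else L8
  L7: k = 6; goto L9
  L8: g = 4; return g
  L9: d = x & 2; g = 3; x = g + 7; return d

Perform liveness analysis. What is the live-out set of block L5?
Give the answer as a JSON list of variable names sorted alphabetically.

Answer: ["x"]

Derivation:
Per-block:
  L0: {x,y} / ∅
  L1: {d,x} / ∅
  L2: {g,k} / ∅
  L3: {g,k} / {g}
  L4: {g} / {d,x}
  L5: {k,r} / {x}
  L6: {g,k,x} / ∅
  L7: {k} / ∅
  L8: {g} / ∅
  L9: {d,g,x} / {x}

Backward fixpoint:
  L0: in=∅ out=∅
  L1: in=∅ out={d,x}
  L2: in={d,x} out={d,g,x}
  L3: in={g,x} out={x}
  L4: in={d,x} out=∅
  L5: in={x} out={x}
  L6: in=∅ out=∅
  L7: in={x} out={x}
  L8: in=∅ out=∅
  L9: in={x} out=∅

live-out(L5) = ["x"]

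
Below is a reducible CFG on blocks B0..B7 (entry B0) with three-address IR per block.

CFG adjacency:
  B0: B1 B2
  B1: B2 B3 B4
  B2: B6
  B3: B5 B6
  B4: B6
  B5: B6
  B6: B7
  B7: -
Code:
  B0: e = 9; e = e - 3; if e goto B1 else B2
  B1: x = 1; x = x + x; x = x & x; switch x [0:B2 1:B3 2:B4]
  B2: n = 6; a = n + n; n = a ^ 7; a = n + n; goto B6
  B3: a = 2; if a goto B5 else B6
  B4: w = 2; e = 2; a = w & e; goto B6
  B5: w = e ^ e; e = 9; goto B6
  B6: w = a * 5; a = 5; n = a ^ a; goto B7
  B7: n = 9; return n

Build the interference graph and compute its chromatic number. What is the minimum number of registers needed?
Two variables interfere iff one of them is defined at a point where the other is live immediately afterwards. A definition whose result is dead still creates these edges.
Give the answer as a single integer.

Answer: 3

Working:
Block summaries:
  B0: {e} / ∅
  B1: {x} / ∅
  B2: {a,n} / ∅
  B3: {a} / ∅
  B4: {a,e,w} / ∅
  B5: {e,w} / {e}
  B6: {a,n,w} / {a}
  B7: {n} / ∅

Live sets:
  B0 li=∅ lo={e}
  B1 li={e} lo={e}
  B2 li=∅ lo={a}
  B3 li={e} lo={a,e}
  B4 li=∅ lo={a}
  B5 li={a,e} lo={a}
  B6 li={a} lo=∅
  B7 li=∅ lo=∅

Interference:
  a — {e,w}
  e — {a,w,x}
  n — ∅
  w — {a,e}
  x — {e}

Registers:
  clique {a,e,w} ⇒ need ≥ 3
  assign a→c1 e→c0 n→c0 w→c2 x→c1 — no edge inside a register ⇒ χ ≤ 3
  χ = 3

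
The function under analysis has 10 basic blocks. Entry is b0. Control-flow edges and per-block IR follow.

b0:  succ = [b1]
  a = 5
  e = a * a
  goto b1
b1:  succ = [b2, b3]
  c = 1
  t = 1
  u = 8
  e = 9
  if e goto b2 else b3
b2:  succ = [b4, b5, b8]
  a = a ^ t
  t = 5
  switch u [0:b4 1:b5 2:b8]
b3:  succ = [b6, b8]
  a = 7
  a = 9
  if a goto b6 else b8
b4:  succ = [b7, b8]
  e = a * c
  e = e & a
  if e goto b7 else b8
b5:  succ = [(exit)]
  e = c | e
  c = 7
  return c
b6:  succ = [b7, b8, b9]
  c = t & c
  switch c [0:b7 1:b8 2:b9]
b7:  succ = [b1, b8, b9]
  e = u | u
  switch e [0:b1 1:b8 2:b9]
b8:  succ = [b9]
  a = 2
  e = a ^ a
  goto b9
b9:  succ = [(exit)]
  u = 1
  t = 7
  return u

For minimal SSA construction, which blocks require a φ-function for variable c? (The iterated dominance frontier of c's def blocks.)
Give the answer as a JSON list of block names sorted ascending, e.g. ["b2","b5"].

Answer: ["b1", "b7", "b8", "b9"]

Working:
idom tree: b1←b0 b2←b1 b3←b1 b4←b2 b5←b2 b6←b3 b7←b1 b8←b1 b9←b1
Dom at joins:
  b1: preds {b0,b7}: {b0} ∩ {b0,b1,b7} = {b0}; idom=b0
  b7: preds {b4,b6}: {b0,b1,b2,b4} ∩ {b0,b1,b3,b6} = {b0,b1}; idom=b1
  b8: preds {b2,b3,b4,b6,b7}: {b0,b1,b2} ∩ {b0,b1,b3} ∩ {b0,b1,b2,b4} ∩ {b0,b1,b3,b6} ∩ {b0,b1,b7} = {b0,b1}; idom=b1
  b9: preds {b6,b7,b8}: {b0,b1,b3,b6} ∩ {b0,b1,b7} ∩ {b0,b1,b8} = {b0,b1}; idom=b1

Frontier:
  join b1 pred b0: · stop@b0
  join b1 pred b7: b7→b1 stop@b0
  join b7 pred b4: b4→b2 stop@b1
  join b7 pred b6: b6→b3 stop@b1
  join b8 pred b2: b2 stop@b1
  join b8 pred b3: b3 stop@b1
  join b8 pred b4: b4→b2 stop@b1
  join b8 pred b6: b6→b3 stop@b1
  join b8 pred b7: b7 stop@b1
  join b9 pred b6: b6→b3 stop@b1
  join b9 pred b7: b7 stop@b1
  join b9 pred b8: b8 stop@b1
  b0: DF=∅
  b1: DF={b1}
  b2: DF={b7,b8}
  b3: DF={b7,b8,b9}
  b4: DF={b7,b8}
  b5: DF=∅
  b6: DF={b7,b8,b9}
  b7: DF={b1,b8,b9}
  b8: DF={b9}
  b9: DF=∅

φ for c: defs {b1,b5,b6}
  DF⁺ = {b1,b7,b8,b9}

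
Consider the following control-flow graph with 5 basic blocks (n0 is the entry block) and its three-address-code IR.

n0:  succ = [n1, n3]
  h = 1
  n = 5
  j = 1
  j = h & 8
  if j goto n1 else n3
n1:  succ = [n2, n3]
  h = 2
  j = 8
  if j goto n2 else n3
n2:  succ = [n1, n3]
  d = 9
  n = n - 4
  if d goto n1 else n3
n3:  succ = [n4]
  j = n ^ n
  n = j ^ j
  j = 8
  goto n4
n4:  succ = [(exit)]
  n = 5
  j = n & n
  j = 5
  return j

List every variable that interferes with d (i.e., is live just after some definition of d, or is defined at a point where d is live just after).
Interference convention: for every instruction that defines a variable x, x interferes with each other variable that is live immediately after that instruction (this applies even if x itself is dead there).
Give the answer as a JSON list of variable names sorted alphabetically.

Answer: ["n"]

Analysis:
def/use:
  n0: {h,j,n} / ∅
  n1: {h,j} / ∅
  n2: {d,n} / {n}
  n3: {j,n} / {n}
  n4: {j,n} / ∅

Liveness:
  n0 li=∅ lo={n}
  n1 li={n} lo={n}
  n2 li={n} lo={n}
  n3 li={n} lo=∅
  n4 li=∅ lo=∅

Conflict graph:
  d — {n}
  h — {j,n}
  j — {h,n}
  n — {d,h,j}

N(d) = ["n"]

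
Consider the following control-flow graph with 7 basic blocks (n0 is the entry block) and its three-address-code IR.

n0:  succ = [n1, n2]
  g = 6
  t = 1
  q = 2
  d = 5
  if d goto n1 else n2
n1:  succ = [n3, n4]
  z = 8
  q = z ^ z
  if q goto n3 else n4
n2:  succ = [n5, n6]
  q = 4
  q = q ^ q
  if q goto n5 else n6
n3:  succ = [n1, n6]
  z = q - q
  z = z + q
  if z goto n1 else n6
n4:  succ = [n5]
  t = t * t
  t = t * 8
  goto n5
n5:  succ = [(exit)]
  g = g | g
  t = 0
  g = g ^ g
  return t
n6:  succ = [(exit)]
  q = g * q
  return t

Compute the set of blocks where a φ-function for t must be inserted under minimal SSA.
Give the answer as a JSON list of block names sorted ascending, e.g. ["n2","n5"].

idom tree: n1←n0 n2←n0 n3←n1 n4←n1 n5←n0 n6←n0
Dom at joins:
  n1: preds {n0,n3}: {n0} ∩ {n0,n1,n3} = {n0}; idom=n0
  n5: preds {n2,n4}: {n0,n2} ∩ {n0,n1,n4} = {n0}; idom=n0
  n6: preds {n2,n3}: {n0,n2} ∩ {n0,n1,n3} = {n0}; idom=n0

DF derivation:
  join n1 pred n0: · stop@n0
  join n1 pred n3: n3→n1 stop@n0
  join n5 pred n2: n2 stop@n0
  join n5 pred n4: n4→n1 stop@n0
  join n6 pred n2: n2 stop@n0
  join n6 pred n3: n3→n1 stop@n0
  n0 → ∅
  n1 → {n1,n5,n6}
  n2 → {n5,n6}
  n3 → {n1,n6}
  n4 → {n5}
  n5 → ∅
  n6 → ∅

φ for t: defs {n0,n4,n5}
  DF⁺ = {n5}

Answer: ["n5"]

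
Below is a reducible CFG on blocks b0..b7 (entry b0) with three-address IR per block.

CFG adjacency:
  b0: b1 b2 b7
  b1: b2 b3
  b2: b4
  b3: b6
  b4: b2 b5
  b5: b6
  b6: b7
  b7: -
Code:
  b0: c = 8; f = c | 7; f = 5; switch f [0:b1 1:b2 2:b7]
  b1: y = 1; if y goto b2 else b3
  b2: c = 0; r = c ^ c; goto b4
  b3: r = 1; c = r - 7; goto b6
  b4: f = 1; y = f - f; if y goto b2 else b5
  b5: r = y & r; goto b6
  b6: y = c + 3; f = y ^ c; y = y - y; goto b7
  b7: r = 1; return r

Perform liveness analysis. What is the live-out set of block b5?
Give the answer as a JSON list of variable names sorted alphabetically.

def/use:
  b0: def={c,f} ue=∅
  b1: def={y} ue=∅
  b2: def={c,r} ue=∅
  b3: def={c,r} ue=∅
  b4: def={f,y} ue=∅
  b5: def={r} ue={r,y}
  b6: def={f,y} ue={c}
  b7: def={r} ue=∅

Live sets:
  b0 li=∅ lo=∅
  b1 li=∅ lo=∅
  b2 li=∅ lo={c,r}
  b3 li=∅ lo={c}
  b4 li={c,r} lo={c,r,y}
  b5 li={c,r,y} lo={c}
  b6 li={c} lo=∅
  b7 li=∅ lo=∅

live-out(b5) = ["c"]

Answer: ["c"]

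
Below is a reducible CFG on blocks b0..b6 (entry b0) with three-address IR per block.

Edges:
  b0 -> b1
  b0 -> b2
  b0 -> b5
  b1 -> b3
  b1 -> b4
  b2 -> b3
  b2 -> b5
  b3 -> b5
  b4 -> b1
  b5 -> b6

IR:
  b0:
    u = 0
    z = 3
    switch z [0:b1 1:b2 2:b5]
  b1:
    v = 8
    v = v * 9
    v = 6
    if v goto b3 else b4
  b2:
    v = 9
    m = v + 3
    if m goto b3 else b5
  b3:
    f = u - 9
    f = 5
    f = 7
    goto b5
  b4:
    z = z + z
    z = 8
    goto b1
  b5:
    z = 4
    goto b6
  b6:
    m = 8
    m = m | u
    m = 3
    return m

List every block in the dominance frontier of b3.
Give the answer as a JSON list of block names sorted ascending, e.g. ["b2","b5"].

idom tree: b1←b0 b2←b0 b3←b0 b4←b1 b5←b0 b6←b5
Dom at joins:
  b1: preds {b0,b4}: {b0} ∩ {b0,b1,b4} = {b0}; idom=b0
  b3: preds {b1,b2}: {b0,b1} ∩ {b0,b2} = {b0}; idom=b0
  b5: preds {b0,b2,b3}: {b0} ∩ {b0,b2} ∩ {b0,b3} = {b0}; idom=b0

DF derivation:
  b1←b0: walk · to b0
  b1←b4: walk b4→b1 to b0
  b3←b1: walk b1 to b0
  b3←b2: walk b2 to b0
  b5←b0: walk · to b0
  b5←b2: walk b2 to b0
  b5←b3: walk b3 to b0
  DF(b0)=∅
  DF(b1)={b1,b3}
  DF(b2)={b3,b5}
  DF(b3)={b5}
  DF(b4)={b1}
  DF(b5)=∅
  DF(b6)=∅

DF(b3) = ["b5"]

Answer: ["b5"]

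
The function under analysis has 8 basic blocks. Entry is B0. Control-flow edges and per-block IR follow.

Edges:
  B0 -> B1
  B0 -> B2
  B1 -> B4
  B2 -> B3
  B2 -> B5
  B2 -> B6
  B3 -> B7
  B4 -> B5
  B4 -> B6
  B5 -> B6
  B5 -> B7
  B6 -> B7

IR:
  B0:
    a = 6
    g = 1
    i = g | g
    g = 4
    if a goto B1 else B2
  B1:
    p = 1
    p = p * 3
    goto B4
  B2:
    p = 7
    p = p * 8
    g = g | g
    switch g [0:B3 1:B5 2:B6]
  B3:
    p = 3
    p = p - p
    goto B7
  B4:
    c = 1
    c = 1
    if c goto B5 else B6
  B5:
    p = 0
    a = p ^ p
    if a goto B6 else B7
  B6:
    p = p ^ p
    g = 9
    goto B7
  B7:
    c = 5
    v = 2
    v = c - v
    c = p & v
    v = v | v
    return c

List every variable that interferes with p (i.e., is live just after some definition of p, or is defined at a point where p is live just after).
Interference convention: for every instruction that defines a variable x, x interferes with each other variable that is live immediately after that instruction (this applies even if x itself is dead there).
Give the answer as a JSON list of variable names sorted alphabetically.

Block summaries:
  B0: def={a,g,i} ue=∅
  B1: def={p} ue=∅
  B2: def={g,p} ue={g}
  B3: def={p} ue=∅
  B4: def={c} ue=∅
  B5: def={a,p} ue=∅
  B6: def={g,p} ue={p}
  B7: def={c,v} ue={p}

Live sets:
  B0 li=∅ lo={g}
  B1 li=∅ lo={p}
  B2 li={g} lo={p}
  B3 li=∅ lo={p}
  B4 li={p} lo={p}
  B5 li=∅ lo={p}
  B6 li={p} lo={p}
  B7 li={p} lo=∅

Interfere edges:
  a — {g,i,p}
  c — {p,v}
  g — {a,p}
  i — {a}
  p — {a,c,g,v}
  v — {c,p}

N(p) = ["a", "c", "g", "v"]

Answer: ["a", "c", "g", "v"]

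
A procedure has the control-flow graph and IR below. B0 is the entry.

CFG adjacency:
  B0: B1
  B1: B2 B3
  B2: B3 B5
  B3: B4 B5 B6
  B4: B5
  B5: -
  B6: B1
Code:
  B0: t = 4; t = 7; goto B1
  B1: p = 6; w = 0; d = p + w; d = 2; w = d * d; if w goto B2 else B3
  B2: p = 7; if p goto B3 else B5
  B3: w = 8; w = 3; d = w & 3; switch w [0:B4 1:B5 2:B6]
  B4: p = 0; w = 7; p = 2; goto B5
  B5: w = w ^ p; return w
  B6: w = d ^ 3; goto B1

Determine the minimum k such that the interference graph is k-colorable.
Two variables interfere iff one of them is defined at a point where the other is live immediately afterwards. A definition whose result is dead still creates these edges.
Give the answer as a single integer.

Answer: 3

Derivation:
Per-block:
  B0: def={t} ue=∅
  B1: def={d,p,w} ue=∅
  B2: def={p} ue=∅
  B3: def={d,w} ue=∅
  B4: def={p,w} ue=∅
  B5: def={w} ue={p,w}
  B6: def={w} ue={d}

Backward fixpoint:
  live B0: ∅→∅
  live B1: ∅→{p,w}
  live B2: {w}→{p,w}
  live B3: {p}→{d,p,w}
  live B4: ∅→{p,w}
  live B5: {p,w}→∅
  live B6: {d}→∅

Interfere edges:
  d: {p,w}
  p: {d,w}
  t: ∅
  w: {d,p}

Colouring:
  lower bound: {d,p,w} mutually conflict ⇒ χ ≥ 3
  assign d→r0 p→r1 t→r0 w→r2 — no edge inside a register ⇒ χ ≤ 3
  χ = 3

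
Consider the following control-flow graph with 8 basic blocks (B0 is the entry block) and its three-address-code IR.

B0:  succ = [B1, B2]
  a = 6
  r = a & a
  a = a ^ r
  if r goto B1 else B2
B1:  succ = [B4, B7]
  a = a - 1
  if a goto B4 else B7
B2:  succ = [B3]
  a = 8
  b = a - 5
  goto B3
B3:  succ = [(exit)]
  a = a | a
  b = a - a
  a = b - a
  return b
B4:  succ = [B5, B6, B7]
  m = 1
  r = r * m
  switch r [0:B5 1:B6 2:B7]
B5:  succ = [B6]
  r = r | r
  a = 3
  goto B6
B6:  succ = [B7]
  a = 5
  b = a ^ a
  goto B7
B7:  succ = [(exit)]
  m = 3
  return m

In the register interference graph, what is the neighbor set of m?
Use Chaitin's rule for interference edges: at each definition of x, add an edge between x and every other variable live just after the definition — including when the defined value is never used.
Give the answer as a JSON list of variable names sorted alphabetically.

Answer: ["r"]

Derivation:
Block summaries:
  B0: {a,r} / ∅
  B1: {a} / {a}
  B2: {a,b} / ∅
  B3: {a,b} / {a}
  B4: {m,r} / {r}
  B5: {a,r} / {r}
  B6: {a,b} / ∅
  B7: {m} / ∅

Backward fixpoint:
  live B0: ∅→{a,r}
  live B1: {a,r}→{r}
  live B2: ∅→{a}
  live B3: {a}→∅
  live B4: {r}→{r}
  live B5: {r}→∅
  live B6: ∅→∅
  live B7: ∅→∅

Interfere edges:
  a↔{b,r}
  b↔{a}
  m↔{r}
  r↔{a,m}

N(m) = ["r"]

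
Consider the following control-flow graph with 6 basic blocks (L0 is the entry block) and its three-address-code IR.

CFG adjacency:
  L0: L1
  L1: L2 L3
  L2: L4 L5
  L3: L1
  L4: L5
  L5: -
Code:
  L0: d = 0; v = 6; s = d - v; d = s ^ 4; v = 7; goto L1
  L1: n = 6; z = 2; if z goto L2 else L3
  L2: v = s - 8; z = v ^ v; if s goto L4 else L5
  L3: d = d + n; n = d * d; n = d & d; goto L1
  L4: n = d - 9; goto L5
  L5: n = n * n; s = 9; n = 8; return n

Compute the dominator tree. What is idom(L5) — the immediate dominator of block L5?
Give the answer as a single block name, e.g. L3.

Answer: L2

Derivation:
idom tree: L1←L0 L2←L1 L3←L1 L4←L2 L5←L2
Join-block Dom:
  L1: preds {L0,L3}: {L0} ∩ {L0,L1,L3} = {L0}; idom=L0
  L5: preds {L2,L4}: {L0,L1,L2} ∩ {L0,L1,L2,L4} = {L0,L1,L2}; idom=L2

idom(L5) = L2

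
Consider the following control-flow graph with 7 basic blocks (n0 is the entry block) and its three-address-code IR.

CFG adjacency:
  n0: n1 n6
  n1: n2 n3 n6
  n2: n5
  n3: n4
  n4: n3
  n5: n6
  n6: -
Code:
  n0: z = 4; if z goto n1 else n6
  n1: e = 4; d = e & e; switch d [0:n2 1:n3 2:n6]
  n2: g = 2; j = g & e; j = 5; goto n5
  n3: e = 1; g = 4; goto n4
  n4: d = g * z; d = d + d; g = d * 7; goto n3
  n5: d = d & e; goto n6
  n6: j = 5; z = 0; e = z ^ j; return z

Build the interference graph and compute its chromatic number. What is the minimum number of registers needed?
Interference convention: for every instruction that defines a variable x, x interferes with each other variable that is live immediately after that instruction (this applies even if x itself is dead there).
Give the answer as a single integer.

Block summaries:
  n0 def {z} use ∅
  n1 def {d,e} use ∅
  n2 def {g,j} use {e}
  n3 def {e,g} use ∅
  n4 def {d,g} use {g,z}
  n5 def {d} use {d,e}
  n6 def {e,j,z} use ∅

Liveness:
  n0 li=∅ lo={z}
  n1 li={z} lo={d,e,z}
  n2 li={d,e} lo={d,e}
  n3 li={z} lo={g,z}
  n4 li={g,z} lo={z}
  n5 li={d,e} lo=∅
  n6 li=∅ lo=∅

Conflict graph:
  d: {e,g,j,z}
  e: {d,g,j,z}
  g: {d,e,z}
  j: {d,e,z}
  z: {d,e,g,j}

Registers:
  lower bound: {d,e,g,z} mutually conflict ⇒ χ ≥ 4
  4-colouring: R0={d}  R1={e}  R2={z}  R3={g,j}
  χ = 4

Answer: 4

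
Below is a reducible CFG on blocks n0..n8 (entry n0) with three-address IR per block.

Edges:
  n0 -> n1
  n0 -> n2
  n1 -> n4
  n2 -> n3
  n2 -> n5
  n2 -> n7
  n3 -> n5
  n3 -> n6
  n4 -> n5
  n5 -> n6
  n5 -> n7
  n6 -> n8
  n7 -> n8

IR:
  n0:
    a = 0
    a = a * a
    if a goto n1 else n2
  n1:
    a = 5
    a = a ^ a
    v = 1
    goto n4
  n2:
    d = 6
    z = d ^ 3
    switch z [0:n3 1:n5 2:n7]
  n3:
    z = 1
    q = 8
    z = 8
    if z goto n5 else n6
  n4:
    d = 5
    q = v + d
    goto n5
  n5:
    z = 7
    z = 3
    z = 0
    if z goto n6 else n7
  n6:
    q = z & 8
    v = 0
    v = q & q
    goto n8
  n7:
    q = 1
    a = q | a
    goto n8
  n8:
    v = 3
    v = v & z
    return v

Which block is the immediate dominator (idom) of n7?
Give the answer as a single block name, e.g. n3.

Answer: n0

Derivation:
idom tree: n1←n0 n2←n0 n3←n2 n4←n1 n5←n0 n6←n0 n7←n0 n8←n0
Dom at joins:
  n5: preds {n2,n3,n4}: {n0,n2} ∩ {n0,n2,n3} ∩ {n0,n1,n4} = {n0}; idom=n0
  n6: preds {n3,n5}: {n0,n2,n3} ∩ {n0,n5} = {n0}; idom=n0
  n7: preds {n2,n5}: {n0,n2} ∩ {n0,n5} = {n0}; idom=n0
  n8: preds {n6,n7}: {n0,n6} ∩ {n0,n7} = {n0}; idom=n0

idom(n7) = n0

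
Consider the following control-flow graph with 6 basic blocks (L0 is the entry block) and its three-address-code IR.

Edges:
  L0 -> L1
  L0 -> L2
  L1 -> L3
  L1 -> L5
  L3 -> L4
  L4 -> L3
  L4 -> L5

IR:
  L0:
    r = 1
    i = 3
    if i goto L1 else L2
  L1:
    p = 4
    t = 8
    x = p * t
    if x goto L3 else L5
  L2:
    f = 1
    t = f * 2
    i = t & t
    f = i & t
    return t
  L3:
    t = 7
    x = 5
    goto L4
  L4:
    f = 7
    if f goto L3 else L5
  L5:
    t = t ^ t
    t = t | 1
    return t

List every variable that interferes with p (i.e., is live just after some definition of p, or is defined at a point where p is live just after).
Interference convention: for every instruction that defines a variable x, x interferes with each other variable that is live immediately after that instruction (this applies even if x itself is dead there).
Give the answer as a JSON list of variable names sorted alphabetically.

Answer: ["t"]

Derivation:
Per-block:
  L0: def={i,r} ue=∅
  L1: def={p,t,x} ue=∅
  L2: def={f,i,t} ue=∅
  L3: def={t,x} ue=∅
  L4: def={f} ue=∅
  L5: def={t} ue={t}

Liveness:
  live L0: ∅→∅
  live L1: ∅→{t}
  live L2: ∅→∅
  live L3: ∅→{t}
  live L4: {t}→{t}
  live L5: {t}→∅

Conflict graph:
  f — {t}
  i — {t}
  p — {t}
  r — ∅
  t — {f,i,p,x}
  x — {t}

N(p) = ["t"]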